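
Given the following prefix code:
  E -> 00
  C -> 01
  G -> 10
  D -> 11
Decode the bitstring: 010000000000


Decoding step by step:
Bits 01 -> C
Bits 00 -> E
Bits 00 -> E
Bits 00 -> E
Bits 00 -> E
Bits 00 -> E


Decoded message: CEEEEE


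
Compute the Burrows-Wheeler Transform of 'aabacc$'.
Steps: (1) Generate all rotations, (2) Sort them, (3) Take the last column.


Rotations (sorted):
  0: $aabacc -> last char: c
  1: aabacc$ -> last char: $
  2: abacc$a -> last char: a
  3: acc$aab -> last char: b
  4: bacc$aa -> last char: a
  5: c$aabac -> last char: c
  6: cc$aaba -> last char: a


BWT = c$abaca


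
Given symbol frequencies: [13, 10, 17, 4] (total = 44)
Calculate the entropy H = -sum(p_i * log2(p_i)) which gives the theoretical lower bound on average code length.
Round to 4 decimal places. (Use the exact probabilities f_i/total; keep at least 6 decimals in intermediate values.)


Per-symbol terms -p_i * log2(p_i) with p_i = f_i/44:
  p = 13/44 = 0.295455: log2(p) = -1.758992, -p*log2(p) = 0.519702
  p = 10/44 = 0.227273: log2(p) = -2.137504, -p*log2(p) = 0.485796
  p = 17/44 = 0.386364: log2(p) = -1.371969, -p*log2(p) = 0.530079
  p = 4/44 = 0.090909: log2(p) = -3.459432, -p*log2(p) = 0.314494
H = 0.519702 + 0.485796 + 0.530079 + 0.314494 = 1.850071

H = 1.8501 bits/symbol


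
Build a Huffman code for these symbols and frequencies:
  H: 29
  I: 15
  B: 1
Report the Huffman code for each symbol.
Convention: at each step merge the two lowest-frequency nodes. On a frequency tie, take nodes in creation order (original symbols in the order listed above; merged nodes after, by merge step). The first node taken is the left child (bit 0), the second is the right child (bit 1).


Huffman tree construction:
Step 1: Merge B(1) + I(15) = 16
Step 2: Merge (B+I)(16) + H(29) = 45
Read each symbol's code off the tree from the root (left child = 0, right child = 1).

Codes:
  H: 1 (length 1)
  I: 01 (length 2)
  B: 00 (length 2)
Average code length: 61/45 = 1.3556 bits/symbol


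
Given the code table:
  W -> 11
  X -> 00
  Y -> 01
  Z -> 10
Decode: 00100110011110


Decoding:
00 -> X
10 -> Z
01 -> Y
10 -> Z
01 -> Y
11 -> W
10 -> Z


Result: XZYZYWZ


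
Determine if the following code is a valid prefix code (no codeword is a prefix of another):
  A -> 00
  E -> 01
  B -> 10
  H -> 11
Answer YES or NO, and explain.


Checking each pair (does one codeword prefix another?):
  A='00' vs E='01': no prefix
  A='00' vs B='10': no prefix
  A='00' vs H='11': no prefix
  E='01' vs A='00': no prefix
  E='01' vs B='10': no prefix
  E='01' vs H='11': no prefix
  B='10' vs A='00': no prefix
  B='10' vs E='01': no prefix
  B='10' vs H='11': no prefix
  H='11' vs A='00': no prefix
  H='11' vs E='01': no prefix
  H='11' vs B='10': no prefix
No violation found over all pairs.

YES -- this is a valid prefix code. No codeword is a prefix of any other codeword.


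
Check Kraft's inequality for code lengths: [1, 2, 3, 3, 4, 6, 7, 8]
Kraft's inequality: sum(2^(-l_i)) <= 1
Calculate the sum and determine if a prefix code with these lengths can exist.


Sum = 2^(-1) + 2^(-2) + 2^(-3) + 2^(-3) + 2^(-4) + 2^(-6) + 2^(-7) + 2^(-8)
    = 0.5 + 0.25 + 0.125 + 0.125 + 0.0625 + 0.015625 + 0.0078125 + 0.00390625
    = 279/256 = 1.08984375
Since 1.08984375 > 1, Kraft's inequality is NOT satisfied.
A prefix code with these lengths CANNOT exist.

Kraft sum = 1.08984375. Not satisfied.


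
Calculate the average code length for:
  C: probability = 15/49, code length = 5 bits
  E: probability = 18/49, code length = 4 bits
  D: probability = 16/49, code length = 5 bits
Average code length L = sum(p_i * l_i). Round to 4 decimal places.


Weighted contributions p_i * l_i:
  C: (15/49) * 5 = 75/49
  E: (18/49) * 4 = 72/49
  D: (16/49) * 5 = 80/49
Sum = (75 + 72 + 80)/49 = 227/49

L = 227/49 = 4.6327 bits/symbol


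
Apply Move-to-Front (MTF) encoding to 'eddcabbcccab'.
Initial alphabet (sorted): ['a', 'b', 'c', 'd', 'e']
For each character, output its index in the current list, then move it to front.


MTF encoding:
'e': index 4 in ['a', 'b', 'c', 'd', 'e'] -> ['e', 'a', 'b', 'c', 'd']
'd': index 4 in ['e', 'a', 'b', 'c', 'd'] -> ['d', 'e', 'a', 'b', 'c']
'd': index 0 in ['d', 'e', 'a', 'b', 'c'] -> ['d', 'e', 'a', 'b', 'c']
'c': index 4 in ['d', 'e', 'a', 'b', 'c'] -> ['c', 'd', 'e', 'a', 'b']
'a': index 3 in ['c', 'd', 'e', 'a', 'b'] -> ['a', 'c', 'd', 'e', 'b']
'b': index 4 in ['a', 'c', 'd', 'e', 'b'] -> ['b', 'a', 'c', 'd', 'e']
'b': index 0 in ['b', 'a', 'c', 'd', 'e'] -> ['b', 'a', 'c', 'd', 'e']
'c': index 2 in ['b', 'a', 'c', 'd', 'e'] -> ['c', 'b', 'a', 'd', 'e']
'c': index 0 in ['c', 'b', 'a', 'd', 'e'] -> ['c', 'b', 'a', 'd', 'e']
'c': index 0 in ['c', 'b', 'a', 'd', 'e'] -> ['c', 'b', 'a', 'd', 'e']
'a': index 2 in ['c', 'b', 'a', 'd', 'e'] -> ['a', 'c', 'b', 'd', 'e']
'b': index 2 in ['a', 'c', 'b', 'd', 'e'] -> ['b', 'a', 'c', 'd', 'e']


Output: [4, 4, 0, 4, 3, 4, 0, 2, 0, 0, 2, 2]


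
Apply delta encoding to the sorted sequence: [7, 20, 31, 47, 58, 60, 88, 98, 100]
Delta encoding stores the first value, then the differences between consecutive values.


First value: 7
Deltas:
  20 - 7 = 13
  31 - 20 = 11
  47 - 31 = 16
  58 - 47 = 11
  60 - 58 = 2
  88 - 60 = 28
  98 - 88 = 10
  100 - 98 = 2


Delta encoded: [7, 13, 11, 16, 11, 2, 28, 10, 2]


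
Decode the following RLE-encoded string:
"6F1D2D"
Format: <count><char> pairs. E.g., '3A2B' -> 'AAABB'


Expanding each <count><char> pair:
  6F -> 'FFFFFF'
  1D -> 'D'
  2D -> 'DD'

Decoded = FFFFFFDDD


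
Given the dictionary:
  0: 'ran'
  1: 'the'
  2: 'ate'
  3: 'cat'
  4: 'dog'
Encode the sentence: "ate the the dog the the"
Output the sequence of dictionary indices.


Look up each word in the dictionary:
  'ate' -> 2
  'the' -> 1
  'the' -> 1
  'dog' -> 4
  'the' -> 1
  'the' -> 1

Encoded: [2, 1, 1, 4, 1, 1]


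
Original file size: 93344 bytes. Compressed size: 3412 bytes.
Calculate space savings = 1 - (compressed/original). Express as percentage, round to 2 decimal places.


ratio = compressed/original = 3412/93344 = 0.036553
savings = 1 - ratio = 1 - 0.036553 = 0.963447
as a percentage: 0.963447 * 100 = 96.34%

Space savings = 1 - 3412/93344 = 96.34%


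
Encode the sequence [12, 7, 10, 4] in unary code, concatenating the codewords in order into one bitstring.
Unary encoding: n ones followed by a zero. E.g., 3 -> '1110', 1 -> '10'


Encode each number as n ones followed by a terminating 0:
  12 -> 1111111111110 (13 bits)
  7 -> 11111110 (8 bits)
  10 -> 11111111110 (11 bits)
  4 -> 11110 (5 bits)
Total length = 13 + 8 + 11 + 5 = 37 bits.

Unary([12, 7, 10, 4]) = 1111111111110111111101111111111011110 (37 bits)


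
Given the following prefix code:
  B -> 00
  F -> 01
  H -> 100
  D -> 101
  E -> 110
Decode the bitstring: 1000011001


Decoding step by step:
Bits 100 -> H
Bits 00 -> B
Bits 110 -> E
Bits 01 -> F


Decoded message: HBEF


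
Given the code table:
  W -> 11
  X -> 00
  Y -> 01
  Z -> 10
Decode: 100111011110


Decoding:
10 -> Z
01 -> Y
11 -> W
01 -> Y
11 -> W
10 -> Z


Result: ZYWYWZ


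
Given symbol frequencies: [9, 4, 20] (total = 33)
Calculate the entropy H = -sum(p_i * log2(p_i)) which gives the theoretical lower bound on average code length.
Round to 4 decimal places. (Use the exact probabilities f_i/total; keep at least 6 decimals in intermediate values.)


Per-symbol terms -p_i * log2(p_i) with p_i = f_i/33:
  p = 9/33 = 0.272727: log2(p) = -1.874469, -p*log2(p) = 0.511219
  p = 4/33 = 0.121212: log2(p) = -3.044394, -p*log2(p) = 0.369017
  p = 20/33 = 0.606061: log2(p) = -0.722466, -p*log2(p) = 0.437858
H = 0.511219 + 0.369017 + 0.437858 = 1.318094

H = 1.3181 bits/symbol


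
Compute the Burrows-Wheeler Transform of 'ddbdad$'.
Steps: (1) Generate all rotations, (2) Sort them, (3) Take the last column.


Rotations (sorted):
  0: $ddbdad -> last char: d
  1: ad$ddbd -> last char: d
  2: bdad$dd -> last char: d
  3: d$ddbda -> last char: a
  4: dad$ddb -> last char: b
  5: dbdad$d -> last char: d
  6: ddbdad$ -> last char: $


BWT = dddabd$


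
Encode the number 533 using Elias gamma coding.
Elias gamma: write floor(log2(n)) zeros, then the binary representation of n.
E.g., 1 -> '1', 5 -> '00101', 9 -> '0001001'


num_bits = floor(log2(533)) + 1 = 10
leading_zeros = num_bits - 1 = 9
binary(533) = 1000010101

Elias gamma(533) = '000000000' + '1000010101' = 0000000001000010101 (19 bits)


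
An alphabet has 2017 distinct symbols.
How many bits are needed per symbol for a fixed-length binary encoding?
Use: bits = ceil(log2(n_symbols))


log2(2017) = 10.978
Bracket: 2^10 = 1024 < 2017 <= 2^11 = 2048
So ceil(log2(2017)) = 11

bits = ceil(log2(2017)) = ceil(10.978) = 11 bits


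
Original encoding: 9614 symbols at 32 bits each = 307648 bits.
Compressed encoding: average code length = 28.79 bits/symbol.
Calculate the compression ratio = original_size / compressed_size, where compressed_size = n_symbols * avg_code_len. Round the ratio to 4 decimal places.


original_size = n_symbols * orig_bits = 9614 * 32 = 307648 bits
compressed_size = n_symbols * avg_code_len = 9614 * 28.79 = 276787.06 bits
ratio = original_size / compressed_size = 307648 / 276787.06 = 1.1115

Compression ratio = 1.1115


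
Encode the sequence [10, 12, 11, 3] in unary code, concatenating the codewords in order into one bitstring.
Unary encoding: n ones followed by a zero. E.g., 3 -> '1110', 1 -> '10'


Encode each number as n ones followed by a terminating 0:
  10 -> 11111111110 (11 bits)
  12 -> 1111111111110 (13 bits)
  11 -> 111111111110 (12 bits)
  3 -> 1110 (4 bits)
Total length = 11 + 13 + 12 + 4 = 40 bits.

Unary([10, 12, 11, 3]) = 1111111111011111111111101111111111101110 (40 bits)


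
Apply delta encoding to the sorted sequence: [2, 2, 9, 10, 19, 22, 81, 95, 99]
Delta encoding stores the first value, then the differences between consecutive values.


First value: 2
Deltas:
  2 - 2 = 0
  9 - 2 = 7
  10 - 9 = 1
  19 - 10 = 9
  22 - 19 = 3
  81 - 22 = 59
  95 - 81 = 14
  99 - 95 = 4


Delta encoded: [2, 0, 7, 1, 9, 3, 59, 14, 4]


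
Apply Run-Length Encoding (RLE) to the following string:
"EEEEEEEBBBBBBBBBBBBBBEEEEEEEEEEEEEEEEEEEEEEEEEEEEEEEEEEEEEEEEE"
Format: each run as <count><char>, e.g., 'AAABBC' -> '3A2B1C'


Scanning runs left to right:
  i=0: run of 'E' x 7 -> '7E'
  i=7: run of 'B' x 14 -> '14B'
  i=21: run of 'E' x 41 -> '41E'

RLE = 7E14B41E


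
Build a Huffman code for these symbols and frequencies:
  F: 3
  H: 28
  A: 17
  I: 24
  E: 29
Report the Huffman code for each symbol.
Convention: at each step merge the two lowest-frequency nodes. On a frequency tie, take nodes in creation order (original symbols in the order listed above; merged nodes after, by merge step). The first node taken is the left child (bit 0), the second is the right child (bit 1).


Huffman tree construction:
Step 1: Merge F(3) + A(17) = 20
Step 2: Merge (F+A)(20) + I(24) = 44
Step 3: Merge H(28) + E(29) = 57
Step 4: Merge ((F+A)+I)(44) + (H+E)(57) = 101
Read each symbol's code off the tree from the root (left child = 0, right child = 1).

Codes:
  F: 000 (length 3)
  H: 10 (length 2)
  A: 001 (length 3)
  I: 01 (length 2)
  E: 11 (length 2)
Average code length: 222/101 = 2.1980 bits/symbol


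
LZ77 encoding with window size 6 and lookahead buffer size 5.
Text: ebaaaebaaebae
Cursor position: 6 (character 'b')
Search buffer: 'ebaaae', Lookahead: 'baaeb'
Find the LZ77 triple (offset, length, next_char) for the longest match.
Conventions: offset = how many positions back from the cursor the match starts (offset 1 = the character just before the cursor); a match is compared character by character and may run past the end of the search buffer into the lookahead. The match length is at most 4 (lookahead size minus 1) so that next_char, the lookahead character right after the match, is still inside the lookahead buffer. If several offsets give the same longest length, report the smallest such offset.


Try each offset into the search buffer:
  offset=1 (pos 5, char 'e'): match length 0
  offset=2 (pos 4, char 'a'): match length 0
  offset=3 (pos 3, char 'a'): match length 0
  offset=4 (pos 2, char 'a'): match length 0
  offset=5 (pos 1, char 'b'): match length 3
  offset=6 (pos 0, char 'e'): match length 0
Longest match has length 3 at offset 5.
next_char = character at position 6 + 3 = 9 -> 'e'

Best match: offset=5, length=3 (matching 'baa' starting at position 1)
LZ77 triple: (5, 3, 'e')


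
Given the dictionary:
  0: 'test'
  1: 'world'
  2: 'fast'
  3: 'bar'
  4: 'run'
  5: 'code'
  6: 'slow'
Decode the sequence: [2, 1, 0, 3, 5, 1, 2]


Look up each index in the dictionary:
  2 -> 'fast'
  1 -> 'world'
  0 -> 'test'
  3 -> 'bar'
  5 -> 'code'
  1 -> 'world'
  2 -> 'fast'

Decoded: "fast world test bar code world fast"


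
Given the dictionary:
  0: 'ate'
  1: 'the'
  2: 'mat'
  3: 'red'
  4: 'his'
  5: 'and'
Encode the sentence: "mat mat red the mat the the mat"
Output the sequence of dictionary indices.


Look up each word in the dictionary:
  'mat' -> 2
  'mat' -> 2
  'red' -> 3
  'the' -> 1
  'mat' -> 2
  'the' -> 1
  'the' -> 1
  'mat' -> 2

Encoded: [2, 2, 3, 1, 2, 1, 1, 2]


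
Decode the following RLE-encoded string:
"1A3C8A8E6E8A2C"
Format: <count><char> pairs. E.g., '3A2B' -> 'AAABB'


Expanding each <count><char> pair:
  1A -> 'A'
  3C -> 'CCC'
  8A -> 'AAAAAAAA'
  8E -> 'EEEEEEEE'
  6E -> 'EEEEEE'
  8A -> 'AAAAAAAA'
  2C -> 'CC'

Decoded = ACCCAAAAAAAAEEEEEEEEEEEEEEAAAAAAAACC


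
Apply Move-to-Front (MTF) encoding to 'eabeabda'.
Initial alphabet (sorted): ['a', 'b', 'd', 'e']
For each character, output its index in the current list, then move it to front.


MTF encoding:
'e': index 3 in ['a', 'b', 'd', 'e'] -> ['e', 'a', 'b', 'd']
'a': index 1 in ['e', 'a', 'b', 'd'] -> ['a', 'e', 'b', 'd']
'b': index 2 in ['a', 'e', 'b', 'd'] -> ['b', 'a', 'e', 'd']
'e': index 2 in ['b', 'a', 'e', 'd'] -> ['e', 'b', 'a', 'd']
'a': index 2 in ['e', 'b', 'a', 'd'] -> ['a', 'e', 'b', 'd']
'b': index 2 in ['a', 'e', 'b', 'd'] -> ['b', 'a', 'e', 'd']
'd': index 3 in ['b', 'a', 'e', 'd'] -> ['d', 'b', 'a', 'e']
'a': index 2 in ['d', 'b', 'a', 'e'] -> ['a', 'd', 'b', 'e']


Output: [3, 1, 2, 2, 2, 2, 3, 2]


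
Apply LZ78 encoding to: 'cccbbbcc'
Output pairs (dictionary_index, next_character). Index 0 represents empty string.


LZ78 encoding steps:
Dictionary: {0: ''}
Step 1: w='' (idx 0), next='c' -> output (0, 'c'), add 'c' as idx 1
Step 2: w='c' (idx 1), next='c' -> output (1, 'c'), add 'cc' as idx 2
Step 3: w='' (idx 0), next='b' -> output (0, 'b'), add 'b' as idx 3
Step 4: w='b' (idx 3), next='b' -> output (3, 'b'), add 'bb' as idx 4
Step 5: w='cc' (idx 2), end of input -> output (2, '')


Encoded: [(0, 'c'), (1, 'c'), (0, 'b'), (3, 'b'), (2, '')]


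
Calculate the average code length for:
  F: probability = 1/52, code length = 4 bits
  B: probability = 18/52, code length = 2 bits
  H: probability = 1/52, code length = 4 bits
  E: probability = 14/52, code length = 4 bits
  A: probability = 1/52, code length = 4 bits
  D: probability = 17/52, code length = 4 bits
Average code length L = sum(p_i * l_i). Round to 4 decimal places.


Weighted contributions p_i * l_i:
  F: (1/52) * 4 = 4/52
  B: (18/52) * 2 = 36/52
  H: (1/52) * 4 = 4/52
  E: (14/52) * 4 = 56/52
  A: (1/52) * 4 = 4/52
  D: (17/52) * 4 = 68/52
Sum = (4 + 36 + 4 + 56 + 4 + 68)/52 = 172/52

L = 172/52 = 3.3077 bits/symbol


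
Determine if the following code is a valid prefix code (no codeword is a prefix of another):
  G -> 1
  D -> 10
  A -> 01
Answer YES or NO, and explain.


Checking each pair (does one codeword prefix another?):
  G='1' vs D='10': prefix -- VIOLATION

NO -- this is NOT a valid prefix code. G (1) is a prefix of D (10).


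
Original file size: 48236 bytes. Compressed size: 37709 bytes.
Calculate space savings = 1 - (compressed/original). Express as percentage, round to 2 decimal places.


ratio = compressed/original = 37709/48236 = 0.781761
savings = 1 - ratio = 1 - 0.781761 = 0.218239
as a percentage: 0.218239 * 100 = 21.82%

Space savings = 1 - 37709/48236 = 21.82%


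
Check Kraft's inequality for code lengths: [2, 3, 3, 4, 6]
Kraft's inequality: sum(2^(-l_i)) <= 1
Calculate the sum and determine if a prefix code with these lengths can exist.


Sum = 2^(-2) + 2^(-3) + 2^(-3) + 2^(-4) + 2^(-6)
    = 0.25 + 0.125 + 0.125 + 0.0625 + 0.015625
    = 37/64 = 0.578125
Since 0.578125 <= 1, Kraft's inequality IS satisfied.
A prefix code with these lengths CAN exist.

Kraft sum = 0.578125. Satisfied.


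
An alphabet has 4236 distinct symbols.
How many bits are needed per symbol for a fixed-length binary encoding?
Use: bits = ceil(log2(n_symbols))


log2(4236) = 12.0485
Bracket: 2^12 = 4096 < 4236 <= 2^13 = 8192
So ceil(log2(4236)) = 13

bits = ceil(log2(4236)) = ceil(12.0485) = 13 bits


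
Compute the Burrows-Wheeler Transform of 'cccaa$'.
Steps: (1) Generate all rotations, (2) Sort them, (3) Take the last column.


Rotations (sorted):
  0: $cccaa -> last char: a
  1: a$ccca -> last char: a
  2: aa$ccc -> last char: c
  3: caa$cc -> last char: c
  4: ccaa$c -> last char: c
  5: cccaa$ -> last char: $


BWT = aaccc$


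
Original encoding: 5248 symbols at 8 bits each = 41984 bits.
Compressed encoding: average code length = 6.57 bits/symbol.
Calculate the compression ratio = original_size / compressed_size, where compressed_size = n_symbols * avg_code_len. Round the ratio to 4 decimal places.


original_size = n_symbols * orig_bits = 5248 * 8 = 41984 bits
compressed_size = n_symbols * avg_code_len = 5248 * 6.57 = 34479.36 bits
ratio = original_size / compressed_size = 41984 / 34479.36 = 1.2177

Compression ratio = 1.2177


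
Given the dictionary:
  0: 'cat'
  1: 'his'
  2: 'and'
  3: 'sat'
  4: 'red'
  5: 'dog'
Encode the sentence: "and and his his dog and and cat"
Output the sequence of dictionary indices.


Look up each word in the dictionary:
  'and' -> 2
  'and' -> 2
  'his' -> 1
  'his' -> 1
  'dog' -> 5
  'and' -> 2
  'and' -> 2
  'cat' -> 0

Encoded: [2, 2, 1, 1, 5, 2, 2, 0]


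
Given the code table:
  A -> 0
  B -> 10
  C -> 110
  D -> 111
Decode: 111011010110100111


Decoding:
111 -> D
0 -> A
110 -> C
10 -> B
110 -> C
10 -> B
0 -> A
111 -> D


Result: DACBCBAD


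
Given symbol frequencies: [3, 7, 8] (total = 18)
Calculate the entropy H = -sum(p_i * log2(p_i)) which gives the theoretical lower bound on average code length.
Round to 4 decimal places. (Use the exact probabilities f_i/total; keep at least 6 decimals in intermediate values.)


Per-symbol terms -p_i * log2(p_i) with p_i = f_i/18:
  p = 3/18 = 0.166667: log2(p) = -2.584963, -p*log2(p) = 0.430827
  p = 7/18 = 0.388889: log2(p) = -1.362570, -p*log2(p) = 0.529888
  p = 8/18 = 0.444444: log2(p) = -1.169925, -p*log2(p) = 0.519967
H = 0.430827 + 0.529888 + 0.519967 = 1.480682

H = 1.4807 bits/symbol


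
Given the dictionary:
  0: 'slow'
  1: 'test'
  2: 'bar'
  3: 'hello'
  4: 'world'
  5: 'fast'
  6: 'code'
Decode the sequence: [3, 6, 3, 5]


Look up each index in the dictionary:
  3 -> 'hello'
  6 -> 'code'
  3 -> 'hello'
  5 -> 'fast'

Decoded: "hello code hello fast"


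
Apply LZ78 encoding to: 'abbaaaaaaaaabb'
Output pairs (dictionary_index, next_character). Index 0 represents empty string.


LZ78 encoding steps:
Dictionary: {0: ''}
Step 1: w='' (idx 0), next='a' -> output (0, 'a'), add 'a' as idx 1
Step 2: w='' (idx 0), next='b' -> output (0, 'b'), add 'b' as idx 2
Step 3: w='b' (idx 2), next='a' -> output (2, 'a'), add 'ba' as idx 3
Step 4: w='a' (idx 1), next='a' -> output (1, 'a'), add 'aa' as idx 4
Step 5: w='aa' (idx 4), next='a' -> output (4, 'a'), add 'aaa' as idx 5
Step 6: w='aaa' (idx 5), next='b' -> output (5, 'b'), add 'aaab' as idx 6
Step 7: w='b' (idx 2), end of input -> output (2, '')


Encoded: [(0, 'a'), (0, 'b'), (2, 'a'), (1, 'a'), (4, 'a'), (5, 'b'), (2, '')]


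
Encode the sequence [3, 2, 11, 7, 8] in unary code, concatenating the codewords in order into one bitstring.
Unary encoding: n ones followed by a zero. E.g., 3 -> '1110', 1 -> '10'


Encode each number as n ones followed by a terminating 0:
  3 -> 1110 (4 bits)
  2 -> 110 (3 bits)
  11 -> 111111111110 (12 bits)
  7 -> 11111110 (8 bits)
  8 -> 111111110 (9 bits)
Total length = 4 + 3 + 12 + 8 + 9 = 36 bits.

Unary([3, 2, 11, 7, 8]) = 111011011111111111011111110111111110 (36 bits)


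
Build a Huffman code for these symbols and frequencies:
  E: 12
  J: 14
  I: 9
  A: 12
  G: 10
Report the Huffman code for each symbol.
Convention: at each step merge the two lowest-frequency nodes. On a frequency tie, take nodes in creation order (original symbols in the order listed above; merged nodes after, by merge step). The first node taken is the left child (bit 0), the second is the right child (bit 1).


Huffman tree construction:
Step 1: Merge I(9) + G(10) = 19
Step 2: Merge E(12) + A(12) = 24
Step 3: Merge J(14) + (I+G)(19) = 33
Step 4: Merge (E+A)(24) + (J+(I+G))(33) = 57
Read each symbol's code off the tree from the root (left child = 0, right child = 1).

Codes:
  E: 00 (length 2)
  J: 10 (length 2)
  I: 110 (length 3)
  A: 01 (length 2)
  G: 111 (length 3)
Average code length: 133/57 = 2.3333 bits/symbol


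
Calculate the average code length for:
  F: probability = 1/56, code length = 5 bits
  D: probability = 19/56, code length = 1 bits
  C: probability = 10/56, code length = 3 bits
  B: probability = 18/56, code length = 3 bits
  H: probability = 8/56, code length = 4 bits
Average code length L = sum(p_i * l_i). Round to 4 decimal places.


Weighted contributions p_i * l_i:
  F: (1/56) * 5 = 5/56
  D: (19/56) * 1 = 19/56
  C: (10/56) * 3 = 30/56
  B: (18/56) * 3 = 54/56
  H: (8/56) * 4 = 32/56
Sum = (5 + 19 + 30 + 54 + 32)/56 = 140/56

L = 140/56 = 2.5000 bits/symbol


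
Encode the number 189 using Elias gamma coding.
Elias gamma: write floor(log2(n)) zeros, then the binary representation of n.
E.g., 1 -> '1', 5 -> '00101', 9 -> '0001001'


num_bits = floor(log2(189)) + 1 = 8
leading_zeros = num_bits - 1 = 7
binary(189) = 10111101

Elias gamma(189) = '0000000' + '10111101' = 000000010111101 (15 bits)


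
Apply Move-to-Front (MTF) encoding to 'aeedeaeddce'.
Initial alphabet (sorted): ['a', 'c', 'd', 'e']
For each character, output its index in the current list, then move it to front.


MTF encoding:
'a': index 0 in ['a', 'c', 'd', 'e'] -> ['a', 'c', 'd', 'e']
'e': index 3 in ['a', 'c', 'd', 'e'] -> ['e', 'a', 'c', 'd']
'e': index 0 in ['e', 'a', 'c', 'd'] -> ['e', 'a', 'c', 'd']
'd': index 3 in ['e', 'a', 'c', 'd'] -> ['d', 'e', 'a', 'c']
'e': index 1 in ['d', 'e', 'a', 'c'] -> ['e', 'd', 'a', 'c']
'a': index 2 in ['e', 'd', 'a', 'c'] -> ['a', 'e', 'd', 'c']
'e': index 1 in ['a', 'e', 'd', 'c'] -> ['e', 'a', 'd', 'c']
'd': index 2 in ['e', 'a', 'd', 'c'] -> ['d', 'e', 'a', 'c']
'd': index 0 in ['d', 'e', 'a', 'c'] -> ['d', 'e', 'a', 'c']
'c': index 3 in ['d', 'e', 'a', 'c'] -> ['c', 'd', 'e', 'a']
'e': index 2 in ['c', 'd', 'e', 'a'] -> ['e', 'c', 'd', 'a']


Output: [0, 3, 0, 3, 1, 2, 1, 2, 0, 3, 2]


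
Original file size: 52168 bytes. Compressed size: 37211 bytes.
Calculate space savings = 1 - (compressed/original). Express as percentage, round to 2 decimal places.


ratio = compressed/original = 37211/52168 = 0.713292
savings = 1 - ratio = 1 - 0.713292 = 0.286708
as a percentage: 0.286708 * 100 = 28.67%

Space savings = 1 - 37211/52168 = 28.67%


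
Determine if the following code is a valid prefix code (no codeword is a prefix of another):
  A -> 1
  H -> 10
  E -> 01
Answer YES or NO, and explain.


Checking each pair (does one codeword prefix another?):
  A='1' vs H='10': prefix -- VIOLATION

NO -- this is NOT a valid prefix code. A (1) is a prefix of H (10).


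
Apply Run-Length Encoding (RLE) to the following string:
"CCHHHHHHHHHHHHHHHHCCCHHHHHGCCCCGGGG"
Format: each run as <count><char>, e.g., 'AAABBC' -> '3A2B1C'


Scanning runs left to right:
  i=0: run of 'C' x 2 -> '2C'
  i=2: run of 'H' x 16 -> '16H'
  i=18: run of 'C' x 3 -> '3C'
  i=21: run of 'H' x 5 -> '5H'
  i=26: run of 'G' x 1 -> '1G'
  i=27: run of 'C' x 4 -> '4C'
  i=31: run of 'G' x 4 -> '4G'

RLE = 2C16H3C5H1G4C4G


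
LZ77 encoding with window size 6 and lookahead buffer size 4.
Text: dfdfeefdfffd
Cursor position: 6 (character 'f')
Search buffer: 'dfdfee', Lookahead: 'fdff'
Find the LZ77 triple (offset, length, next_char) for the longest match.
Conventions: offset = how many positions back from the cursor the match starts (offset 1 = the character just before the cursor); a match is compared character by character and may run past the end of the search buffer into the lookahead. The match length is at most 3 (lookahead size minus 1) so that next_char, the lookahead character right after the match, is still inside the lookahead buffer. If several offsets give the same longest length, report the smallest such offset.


Try each offset into the search buffer:
  offset=1 (pos 5, char 'e'): match length 0
  offset=2 (pos 4, char 'e'): match length 0
  offset=3 (pos 3, char 'f'): match length 1
  offset=4 (pos 2, char 'd'): match length 0
  offset=5 (pos 1, char 'f'): match length 3
  offset=6 (pos 0, char 'd'): match length 0
Longest match has length 3 at offset 5.
next_char = character at position 6 + 3 = 9 -> 'f'

Best match: offset=5, length=3 (matching 'fdf' starting at position 1)
LZ77 triple: (5, 3, 'f')


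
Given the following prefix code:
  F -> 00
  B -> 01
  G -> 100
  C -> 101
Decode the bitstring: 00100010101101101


Decoding step by step:
Bits 00 -> F
Bits 100 -> G
Bits 01 -> B
Bits 01 -> B
Bits 01 -> B
Bits 101 -> C
Bits 101 -> C


Decoded message: FGBBBCC


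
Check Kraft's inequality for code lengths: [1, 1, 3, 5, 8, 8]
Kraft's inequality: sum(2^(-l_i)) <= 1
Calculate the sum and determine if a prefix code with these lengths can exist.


Sum = 2^(-1) + 2^(-1) + 2^(-3) + 2^(-5) + 2^(-8) + 2^(-8)
    = 0.5 + 0.5 + 0.125 + 0.03125 + 0.00390625 + 0.00390625
    = 298/256 = 1.1640625
Since 1.1640625 > 1, Kraft's inequality is NOT satisfied.
A prefix code with these lengths CANNOT exist.

Kraft sum = 1.1640625. Not satisfied.


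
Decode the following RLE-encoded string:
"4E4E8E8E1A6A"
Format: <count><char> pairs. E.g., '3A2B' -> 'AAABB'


Expanding each <count><char> pair:
  4E -> 'EEEE'
  4E -> 'EEEE'
  8E -> 'EEEEEEEE'
  8E -> 'EEEEEEEE'
  1A -> 'A'
  6A -> 'AAAAAA'

Decoded = EEEEEEEEEEEEEEEEEEEEEEEEAAAAAAA


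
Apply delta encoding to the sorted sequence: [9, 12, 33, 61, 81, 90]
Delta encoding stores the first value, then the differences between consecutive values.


First value: 9
Deltas:
  12 - 9 = 3
  33 - 12 = 21
  61 - 33 = 28
  81 - 61 = 20
  90 - 81 = 9


Delta encoded: [9, 3, 21, 28, 20, 9]


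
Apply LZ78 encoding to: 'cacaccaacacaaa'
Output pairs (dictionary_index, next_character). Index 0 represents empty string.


LZ78 encoding steps:
Dictionary: {0: ''}
Step 1: w='' (idx 0), next='c' -> output (0, 'c'), add 'c' as idx 1
Step 2: w='' (idx 0), next='a' -> output (0, 'a'), add 'a' as idx 2
Step 3: w='c' (idx 1), next='a' -> output (1, 'a'), add 'ca' as idx 3
Step 4: w='c' (idx 1), next='c' -> output (1, 'c'), add 'cc' as idx 4
Step 5: w='a' (idx 2), next='a' -> output (2, 'a'), add 'aa' as idx 5
Step 6: w='ca' (idx 3), next='c' -> output (3, 'c'), add 'cac' as idx 6
Step 7: w='aa' (idx 5), next='a' -> output (5, 'a'), add 'aaa' as idx 7


Encoded: [(0, 'c'), (0, 'a'), (1, 'a'), (1, 'c'), (2, 'a'), (3, 'c'), (5, 'a')]


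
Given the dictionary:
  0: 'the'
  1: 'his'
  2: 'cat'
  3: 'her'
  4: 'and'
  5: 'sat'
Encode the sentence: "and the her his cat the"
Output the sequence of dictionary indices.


Look up each word in the dictionary:
  'and' -> 4
  'the' -> 0
  'her' -> 3
  'his' -> 1
  'cat' -> 2
  'the' -> 0

Encoded: [4, 0, 3, 1, 2, 0]


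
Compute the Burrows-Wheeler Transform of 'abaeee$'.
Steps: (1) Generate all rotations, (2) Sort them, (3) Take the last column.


Rotations (sorted):
  0: $abaeee -> last char: e
  1: abaeee$ -> last char: $
  2: aeee$ab -> last char: b
  3: baeee$a -> last char: a
  4: e$abaee -> last char: e
  5: ee$abae -> last char: e
  6: eee$aba -> last char: a


BWT = e$baeea


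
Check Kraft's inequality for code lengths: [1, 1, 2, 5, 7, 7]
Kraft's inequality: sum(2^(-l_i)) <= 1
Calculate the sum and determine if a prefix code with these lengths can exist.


Sum = 2^(-1) + 2^(-1) + 2^(-2) + 2^(-5) + 2^(-7) + 2^(-7)
    = 0.5 + 0.5 + 0.25 + 0.03125 + 0.0078125 + 0.0078125
    = 166/128 = 1.296875
Since 1.296875 > 1, Kraft's inequality is NOT satisfied.
A prefix code with these lengths CANNOT exist.

Kraft sum = 1.296875. Not satisfied.


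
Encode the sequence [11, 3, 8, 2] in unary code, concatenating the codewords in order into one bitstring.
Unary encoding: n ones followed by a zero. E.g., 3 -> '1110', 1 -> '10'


Encode each number as n ones followed by a terminating 0:
  11 -> 111111111110 (12 bits)
  3 -> 1110 (4 bits)
  8 -> 111111110 (9 bits)
  2 -> 110 (3 bits)
Total length = 12 + 4 + 9 + 3 = 28 bits.

Unary([11, 3, 8, 2]) = 1111111111101110111111110110 (28 bits)


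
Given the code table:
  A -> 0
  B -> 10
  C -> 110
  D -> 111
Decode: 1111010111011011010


Decoding:
111 -> D
10 -> B
10 -> B
111 -> D
0 -> A
110 -> C
110 -> C
10 -> B


Result: DBBDACCB


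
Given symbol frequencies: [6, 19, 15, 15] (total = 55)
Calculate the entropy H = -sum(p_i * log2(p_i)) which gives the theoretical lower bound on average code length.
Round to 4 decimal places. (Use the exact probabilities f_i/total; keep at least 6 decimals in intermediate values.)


Per-symbol terms -p_i * log2(p_i) with p_i = f_i/55:
  p = 6/55 = 0.109091: log2(p) = -3.196397, -p*log2(p) = 0.348698
  p = 19/55 = 0.345455: log2(p) = -1.533432, -p*log2(p) = 0.529731
  p = 15/55 = 0.272727: log2(p) = -1.874469, -p*log2(p) = 0.511219
  p = 15/55 = 0.272727: log2(p) = -1.874469, -p*log2(p) = 0.511219
H = 0.348698 + 0.529731 + 0.511219 + 0.511219 = 1.900867

H = 1.9009 bits/symbol


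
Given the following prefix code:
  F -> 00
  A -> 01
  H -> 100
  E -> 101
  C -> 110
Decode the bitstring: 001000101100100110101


Decoding step by step:
Bits 00 -> F
Bits 100 -> H
Bits 01 -> A
Bits 01 -> A
Bits 100 -> H
Bits 100 -> H
Bits 110 -> C
Bits 101 -> E


Decoded message: FHAAHHCE


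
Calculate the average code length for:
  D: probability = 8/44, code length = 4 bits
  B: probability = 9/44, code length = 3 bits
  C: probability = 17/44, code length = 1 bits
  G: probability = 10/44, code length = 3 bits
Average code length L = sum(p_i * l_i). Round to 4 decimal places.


Weighted contributions p_i * l_i:
  D: (8/44) * 4 = 32/44
  B: (9/44) * 3 = 27/44
  C: (17/44) * 1 = 17/44
  G: (10/44) * 3 = 30/44
Sum = (32 + 27 + 17 + 30)/44 = 106/44

L = 106/44 = 2.4091 bits/symbol


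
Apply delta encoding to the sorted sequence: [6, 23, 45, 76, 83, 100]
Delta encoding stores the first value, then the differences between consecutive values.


First value: 6
Deltas:
  23 - 6 = 17
  45 - 23 = 22
  76 - 45 = 31
  83 - 76 = 7
  100 - 83 = 17


Delta encoded: [6, 17, 22, 31, 7, 17]


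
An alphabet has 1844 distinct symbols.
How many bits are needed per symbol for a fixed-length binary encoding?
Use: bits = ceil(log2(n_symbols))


log2(1844) = 10.8486
Bracket: 2^10 = 1024 < 1844 <= 2^11 = 2048
So ceil(log2(1844)) = 11

bits = ceil(log2(1844)) = ceil(10.8486) = 11 bits


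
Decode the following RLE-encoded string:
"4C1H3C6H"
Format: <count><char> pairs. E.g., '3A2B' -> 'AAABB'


Expanding each <count><char> pair:
  4C -> 'CCCC'
  1H -> 'H'
  3C -> 'CCC'
  6H -> 'HHHHHH'

Decoded = CCCCHCCCHHHHHH


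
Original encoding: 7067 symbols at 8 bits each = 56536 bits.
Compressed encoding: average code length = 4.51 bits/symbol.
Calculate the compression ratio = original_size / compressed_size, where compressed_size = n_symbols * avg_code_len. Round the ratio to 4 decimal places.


original_size = n_symbols * orig_bits = 7067 * 8 = 56536 bits
compressed_size = n_symbols * avg_code_len = 7067 * 4.51 = 31872.17 bits
ratio = original_size / compressed_size = 56536 / 31872.17 = 1.7738

Compression ratio = 1.7738


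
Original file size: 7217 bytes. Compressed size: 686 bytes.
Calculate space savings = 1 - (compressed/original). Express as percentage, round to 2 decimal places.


ratio = compressed/original = 686/7217 = 0.095053
savings = 1 - ratio = 1 - 0.095053 = 0.904947
as a percentage: 0.904947 * 100 = 90.49%

Space savings = 1 - 686/7217 = 90.49%


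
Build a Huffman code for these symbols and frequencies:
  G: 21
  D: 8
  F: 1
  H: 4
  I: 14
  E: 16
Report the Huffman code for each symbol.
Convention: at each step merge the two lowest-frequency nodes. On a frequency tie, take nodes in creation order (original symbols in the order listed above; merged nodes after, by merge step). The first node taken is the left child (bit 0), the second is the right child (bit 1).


Huffman tree construction:
Step 1: Merge F(1) + H(4) = 5
Step 2: Merge (F+H)(5) + D(8) = 13
Step 3: Merge ((F+H)+D)(13) + I(14) = 27
Step 4: Merge E(16) + G(21) = 37
Step 5: Merge (((F+H)+D)+I)(27) + (E+G)(37) = 64
Read each symbol's code off the tree from the root (left child = 0, right child = 1).

Codes:
  G: 11 (length 2)
  D: 001 (length 3)
  F: 0000 (length 4)
  H: 0001 (length 4)
  I: 01 (length 2)
  E: 10 (length 2)
Average code length: 146/64 = 2.2813 bits/symbol


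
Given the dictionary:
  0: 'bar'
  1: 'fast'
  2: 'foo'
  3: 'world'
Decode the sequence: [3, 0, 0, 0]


Look up each index in the dictionary:
  3 -> 'world'
  0 -> 'bar'
  0 -> 'bar'
  0 -> 'bar'

Decoded: "world bar bar bar"


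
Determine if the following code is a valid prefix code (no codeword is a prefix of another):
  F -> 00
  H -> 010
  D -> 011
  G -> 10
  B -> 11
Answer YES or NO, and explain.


Checking each pair (does one codeword prefix another?):
  F='00' vs H='010': no prefix
  F='00' vs D='011': no prefix
  F='00' vs G='10': no prefix
  F='00' vs B='11': no prefix
  H='010' vs F='00': no prefix
  H='010' vs D='011': no prefix
  H='010' vs G='10': no prefix
  H='010' vs B='11': no prefix
  D='011' vs F='00': no prefix
  D='011' vs H='010': no prefix
  D='011' vs G='10': no prefix
  D='011' vs B='11': no prefix
  G='10' vs F='00': no prefix
  G='10' vs H='010': no prefix
  G='10' vs D='011': no prefix
  G='10' vs B='11': no prefix
  B='11' vs F='00': no prefix
  B='11' vs H='010': no prefix
  B='11' vs D='011': no prefix
  B='11' vs G='10': no prefix
No violation found over all pairs.

YES -- this is a valid prefix code. No codeword is a prefix of any other codeword.


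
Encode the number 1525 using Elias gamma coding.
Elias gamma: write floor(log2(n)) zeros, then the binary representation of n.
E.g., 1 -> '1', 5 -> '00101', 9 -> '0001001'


num_bits = floor(log2(1525)) + 1 = 11
leading_zeros = num_bits - 1 = 10
binary(1525) = 10111110101

Elias gamma(1525) = '0000000000' + '10111110101' = 000000000010111110101 (21 bits)


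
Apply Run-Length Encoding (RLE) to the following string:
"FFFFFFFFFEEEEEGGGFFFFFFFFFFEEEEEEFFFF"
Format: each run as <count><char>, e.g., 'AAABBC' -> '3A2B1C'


Scanning runs left to right:
  i=0: run of 'F' x 9 -> '9F'
  i=9: run of 'E' x 5 -> '5E'
  i=14: run of 'G' x 3 -> '3G'
  i=17: run of 'F' x 10 -> '10F'
  i=27: run of 'E' x 6 -> '6E'
  i=33: run of 'F' x 4 -> '4F'

RLE = 9F5E3G10F6E4F


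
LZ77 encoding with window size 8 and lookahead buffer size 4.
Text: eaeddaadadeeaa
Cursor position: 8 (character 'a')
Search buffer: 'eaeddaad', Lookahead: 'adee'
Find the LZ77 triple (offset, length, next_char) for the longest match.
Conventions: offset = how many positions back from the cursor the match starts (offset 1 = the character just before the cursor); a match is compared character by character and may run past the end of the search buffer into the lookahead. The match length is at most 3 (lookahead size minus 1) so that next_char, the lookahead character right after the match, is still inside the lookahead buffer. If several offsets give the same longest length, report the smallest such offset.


Try each offset into the search buffer:
  offset=1 (pos 7, char 'd'): match length 0
  offset=2 (pos 6, char 'a'): match length 2
  offset=3 (pos 5, char 'a'): match length 1
  offset=4 (pos 4, char 'd'): match length 0
  offset=5 (pos 3, char 'd'): match length 0
  offset=6 (pos 2, char 'e'): match length 0
  offset=7 (pos 1, char 'a'): match length 1
  offset=8 (pos 0, char 'e'): match length 0
Longest match has length 2 at offset 2.
next_char = character at position 8 + 2 = 10 -> 'e'

Best match: offset=2, length=2 (matching 'ad' starting at position 6)
LZ77 triple: (2, 2, 'e')


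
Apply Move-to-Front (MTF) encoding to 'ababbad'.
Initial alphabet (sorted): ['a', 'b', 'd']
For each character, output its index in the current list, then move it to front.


MTF encoding:
'a': index 0 in ['a', 'b', 'd'] -> ['a', 'b', 'd']
'b': index 1 in ['a', 'b', 'd'] -> ['b', 'a', 'd']
'a': index 1 in ['b', 'a', 'd'] -> ['a', 'b', 'd']
'b': index 1 in ['a', 'b', 'd'] -> ['b', 'a', 'd']
'b': index 0 in ['b', 'a', 'd'] -> ['b', 'a', 'd']
'a': index 1 in ['b', 'a', 'd'] -> ['a', 'b', 'd']
'd': index 2 in ['a', 'b', 'd'] -> ['d', 'a', 'b']


Output: [0, 1, 1, 1, 0, 1, 2]


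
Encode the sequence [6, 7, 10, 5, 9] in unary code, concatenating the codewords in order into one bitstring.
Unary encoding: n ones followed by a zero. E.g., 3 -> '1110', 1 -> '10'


Encode each number as n ones followed by a terminating 0:
  6 -> 1111110 (7 bits)
  7 -> 11111110 (8 bits)
  10 -> 11111111110 (11 bits)
  5 -> 111110 (6 bits)
  9 -> 1111111110 (10 bits)
Total length = 7 + 8 + 11 + 6 + 10 = 42 bits.

Unary([6, 7, 10, 5, 9]) = 111111011111110111111111101111101111111110 (42 bits)


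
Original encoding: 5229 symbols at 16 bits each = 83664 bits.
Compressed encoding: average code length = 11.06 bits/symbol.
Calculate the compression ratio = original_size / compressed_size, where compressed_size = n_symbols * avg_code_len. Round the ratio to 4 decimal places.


original_size = n_symbols * orig_bits = 5229 * 16 = 83664 bits
compressed_size = n_symbols * avg_code_len = 5229 * 11.06 = 57832.74 bits
ratio = original_size / compressed_size = 83664 / 57832.74 = 1.4467

Compression ratio = 1.4467


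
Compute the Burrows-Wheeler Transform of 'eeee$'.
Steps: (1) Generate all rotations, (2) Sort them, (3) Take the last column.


Rotations (sorted):
  0: $eeee -> last char: e
  1: e$eee -> last char: e
  2: ee$ee -> last char: e
  3: eee$e -> last char: e
  4: eeee$ -> last char: $


BWT = eeee$


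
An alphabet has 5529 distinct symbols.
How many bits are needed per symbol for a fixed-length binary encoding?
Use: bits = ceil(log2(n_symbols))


log2(5529) = 12.4328
Bracket: 2^12 = 4096 < 5529 <= 2^13 = 8192
So ceil(log2(5529)) = 13

bits = ceil(log2(5529)) = ceil(12.4328) = 13 bits


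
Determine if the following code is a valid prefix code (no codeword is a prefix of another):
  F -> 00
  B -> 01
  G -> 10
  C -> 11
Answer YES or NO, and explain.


Checking each pair (does one codeword prefix another?):
  F='00' vs B='01': no prefix
  F='00' vs G='10': no prefix
  F='00' vs C='11': no prefix
  B='01' vs F='00': no prefix
  B='01' vs G='10': no prefix
  B='01' vs C='11': no prefix
  G='10' vs F='00': no prefix
  G='10' vs B='01': no prefix
  G='10' vs C='11': no prefix
  C='11' vs F='00': no prefix
  C='11' vs B='01': no prefix
  C='11' vs G='10': no prefix
No violation found over all pairs.

YES -- this is a valid prefix code. No codeword is a prefix of any other codeword.


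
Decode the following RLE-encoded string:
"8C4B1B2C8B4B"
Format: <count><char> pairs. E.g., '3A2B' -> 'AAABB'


Expanding each <count><char> pair:
  8C -> 'CCCCCCCC'
  4B -> 'BBBB'
  1B -> 'B'
  2C -> 'CC'
  8B -> 'BBBBBBBB'
  4B -> 'BBBB'

Decoded = CCCCCCCCBBBBBCCBBBBBBBBBBBB


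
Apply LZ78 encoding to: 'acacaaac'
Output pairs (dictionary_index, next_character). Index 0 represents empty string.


LZ78 encoding steps:
Dictionary: {0: ''}
Step 1: w='' (idx 0), next='a' -> output (0, 'a'), add 'a' as idx 1
Step 2: w='' (idx 0), next='c' -> output (0, 'c'), add 'c' as idx 2
Step 3: w='a' (idx 1), next='c' -> output (1, 'c'), add 'ac' as idx 3
Step 4: w='a' (idx 1), next='a' -> output (1, 'a'), add 'aa' as idx 4
Step 5: w='ac' (idx 3), end of input -> output (3, '')


Encoded: [(0, 'a'), (0, 'c'), (1, 'c'), (1, 'a'), (3, '')]
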